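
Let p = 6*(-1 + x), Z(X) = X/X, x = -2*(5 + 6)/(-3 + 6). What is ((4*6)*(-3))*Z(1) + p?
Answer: -122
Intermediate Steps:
x = -22/3 ≈ -7.3333
Z(X) = 1
p = -50 (p = 6*(-1 - 22/3) = 6*(-25/3) = -50)
((4*6)*(-3))*Z(1) + p = ((4*6)*(-3))*1 - 50 = (24*(-3))*1 - 50 = -72*1 - 50 = -72 - 50 = -122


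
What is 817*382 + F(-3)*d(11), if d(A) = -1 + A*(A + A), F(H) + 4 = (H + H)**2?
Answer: 319806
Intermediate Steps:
F(H) = -4 + 4*H**2 (F(H) = -4 + (H + H)**2 = -4 + (2*H)**2 = -4 + 4*H**2)
d(A) = -1 + 2*A**2 (d(A) = -1 + A*(2*A) = -1 + 2*A**2)
817*382 + F(-3)*d(11) = 817*382 + (-4 + 4*(-3)**2)*(-1 + 2*11**2) = 312094 + (-4 + 4*9)*(-1 + 2*121) = 312094 + (-4 + 36)*(-1 + 242) = 312094 + 32*241 = 312094 + 7712 = 319806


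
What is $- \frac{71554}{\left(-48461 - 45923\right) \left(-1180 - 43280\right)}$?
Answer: $- \frac{1883}{110429280} \approx -1.7052 \cdot 10^{-5}$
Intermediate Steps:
$- \frac{71554}{\left(-48461 - 45923\right) \left(-1180 - 43280\right)} = - \frac{71554}{\left(-94384\right) \left(-44460\right)} = - \frac{71554}{4196312640} = \left(-71554\right) \frac{1}{4196312640} = - \frac{1883}{110429280}$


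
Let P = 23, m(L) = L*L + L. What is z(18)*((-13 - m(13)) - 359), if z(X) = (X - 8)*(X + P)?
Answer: -227140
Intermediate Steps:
m(L) = L + L**2 (m(L) = L**2 + L = L + L**2)
z(X) = (-8 + X)*(23 + X) (z(X) = (X - 8)*(X + 23) = (-8 + X)*(23 + X))
z(18)*((-13 - m(13)) - 359) = (-184 + 18**2 + 15*18)*((-13 - 13*(1 + 13)) - 359) = (-184 + 324 + 270)*((-13 - 13*14) - 359) = 410*((-13 - 1*182) - 359) = 410*((-13 - 182) - 359) = 410*(-195 - 359) = 410*(-554) = -227140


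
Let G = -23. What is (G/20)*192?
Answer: -1104/5 ≈ -220.80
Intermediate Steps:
(G/20)*192 = -23/20*192 = -1104/5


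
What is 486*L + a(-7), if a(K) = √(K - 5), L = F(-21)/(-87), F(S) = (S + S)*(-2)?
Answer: -13608/29 + 2*I*√3 ≈ -469.24 + 3.4641*I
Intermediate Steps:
F(S) = -4*S (F(S) = (2*S)*(-2) = -4*S)
L = -28/29 (L = -4*(-21)/(-87) = 84*(-1/87) = -28/29 ≈ -0.96552)
a(K) = √(-5 + K)
486*L + a(-7) = 486*(-28/29) + √(-5 - 7) = -13608/29 + √(-12) = -13608/29 + 2*I*√3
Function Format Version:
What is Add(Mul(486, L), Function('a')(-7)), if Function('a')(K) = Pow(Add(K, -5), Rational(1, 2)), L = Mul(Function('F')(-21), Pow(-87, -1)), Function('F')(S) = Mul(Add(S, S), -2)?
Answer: Add(Rational(-13608, 29), Mul(2, I, Pow(3, Rational(1, 2)))) ≈ Add(-469.24, Mul(3.4641, I))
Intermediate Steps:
Function('F')(S) = Mul(-4, S) (Function('F')(S) = Mul(Mul(2, S), -2) = Mul(-4, S))
L = Rational(-28, 29) (L = Mul(Mul(-4, -21), Pow(-87, -1)) = Mul(84, Rational(-1, 87)) = Rational(-28, 29) ≈ -0.96552)
Function('a')(K) = Pow(Add(-5, K), Rational(1, 2))
Add(Mul(486, L), Function('a')(-7)) = Add(Mul(486, Rational(-28, 29)), Pow(Add(-5, -7), Rational(1, 2))) = Add(Rational(-13608, 29), Pow(-12, Rational(1, 2))) = Add(Rational(-13608, 29), Mul(2, I, Pow(3, Rational(1, 2))))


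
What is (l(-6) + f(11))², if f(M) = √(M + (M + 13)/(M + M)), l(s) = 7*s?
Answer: (462 - √1463)²/121 ≈ 1484.0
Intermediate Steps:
f(M) = √(M + (13 + M)/(2*M)) (f(M) = √(M + (13 + M)/((2*M))) = √(M + (13 + M)*(1/(2*M))) = √(M + (13 + M)/(2*M)))
(l(-6) + f(11))² = (7*(-6) + √(2 + 4*11 + 26/11)/2)² = (-42 + √(2 + 44 + 26*(1/11))/2)² = (-42 + √(2 + 44 + 26/11)/2)² = (-42 + √(532/11)/2)² = (-42 + (2*√1463/11)/2)² = (-42 + √1463/11)²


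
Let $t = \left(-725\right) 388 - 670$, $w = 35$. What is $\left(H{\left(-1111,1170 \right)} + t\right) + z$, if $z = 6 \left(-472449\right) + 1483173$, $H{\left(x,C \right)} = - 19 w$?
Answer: $-1634156$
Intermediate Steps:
$t = -281970$ ($t = -281300 - 670 = -281970$)
$H{\left(x,C \right)} = -665$ ($H{\left(x,C \right)} = \left(-19\right) 35 = -665$)
$z = -1351521$ ($z = -2834694 + 1483173 = -1351521$)
$\left(H{\left(-1111,1170 \right)} + t\right) + z = \left(-665 - 281970\right) - 1351521 = -282635 - 1351521 = -1634156$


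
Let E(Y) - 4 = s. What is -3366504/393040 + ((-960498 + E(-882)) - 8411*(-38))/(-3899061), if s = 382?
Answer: -178812009597/21284540770 ≈ -8.4010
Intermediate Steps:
E(Y) = 386 (E(Y) = 4 + 382 = 386)
-3366504/393040 + ((-960498 + E(-882)) - 8411*(-38))/(-3899061) = -3366504/393040 + ((-960498 + 386) - 8411*(-38))/(-3899061) = -3366504*1/393040 + (-960112 + 319618)*(-1/3899061) = -420813/49130 - 640494*(-1/3899061) = -420813/49130 + 71166/433229 = -178812009597/21284540770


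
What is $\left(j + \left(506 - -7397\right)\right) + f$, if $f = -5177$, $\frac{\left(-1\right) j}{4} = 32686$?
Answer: $-128018$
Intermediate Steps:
$j = -130744$ ($j = \left(-4\right) 32686 = -130744$)
$\left(j + \left(506 - -7397\right)\right) + f = \left(-130744 + \left(506 - -7397\right)\right) - 5177 = \left(-130744 + \left(506 + 7397\right)\right) - 5177 = \left(-130744 + 7903\right) - 5177 = -122841 - 5177 = -128018$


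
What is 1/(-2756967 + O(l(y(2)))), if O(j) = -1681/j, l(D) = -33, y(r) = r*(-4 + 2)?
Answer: -33/90978230 ≈ -3.6272e-7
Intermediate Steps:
y(r) = -2*r (y(r) = r*(-2) = -2*r)
1/(-2756967 + O(l(y(2)))) = 1/(-2756967 - 1681/(-33)) = 1/(-2756967 - 1681*(-1/33)) = 1/(-2756967 + 1681/33) = 1/(-90978230/33) = -33/90978230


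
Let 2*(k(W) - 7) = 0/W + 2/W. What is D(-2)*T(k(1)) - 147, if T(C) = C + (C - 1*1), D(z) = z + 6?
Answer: -87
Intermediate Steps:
D(z) = 6 + z
k(W) = 7 + 1/W (k(W) = 7 + (0/W + 2/W)/2 = 7 + (0 + 2/W)/2 = 7 + (2/W)/2 = 7 + 1/W)
T(C) = -1 + 2*C (T(C) = C + (C - 1) = C + (-1 + C) = -1 + 2*C)
D(-2)*T(k(1)) - 147 = (6 - 2)*(-1 + 2*(7 + 1/1)) - 147 = 4*(-1 + 2*(7 + 1)) - 147 = 4*(-1 + 2*8) - 147 = 4*(-1 + 16) - 147 = 4*15 - 147 = 60 - 147 = -87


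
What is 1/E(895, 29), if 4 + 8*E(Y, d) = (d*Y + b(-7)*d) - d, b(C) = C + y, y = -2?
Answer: 8/25661 ≈ 0.00031176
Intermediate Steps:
b(C) = -2 + C (b(C) = C - 2 = -2 + C)
E(Y, d) = -½ - 5*d/4 + Y*d/8 (E(Y, d) = -½ + ((d*Y + (-2 - 7)*d) - d)/8 = -½ + ((Y*d - 9*d) - d)/8 = -½ + ((-9*d + Y*d) - d)/8 = -½ + (-10*d + Y*d)/8 = -½ + (-5*d/4 + Y*d/8) = -½ - 5*d/4 + Y*d/8)
1/E(895, 29) = 1/(-½ - 5/4*29 + (⅛)*895*29) = 1/(-½ - 145/4 + 25955/8) = 1/(25661/8) = 8/25661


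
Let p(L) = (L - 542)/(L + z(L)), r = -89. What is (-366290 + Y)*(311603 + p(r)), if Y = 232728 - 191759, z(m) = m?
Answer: -18044243199765/178 ≈ -1.0137e+11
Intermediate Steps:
p(L) = (-542 + L)/(2*L) (p(L) = (L - 542)/(L + L) = (-542 + L)/((2*L)) = (-542 + L)*(1/(2*L)) = (-542 + L)/(2*L))
Y = 40969
(-366290 + Y)*(311603 + p(r)) = (-366290 + 40969)*(311603 + (1/2)*(-542 - 89)/(-89)) = -325321*(311603 + (1/2)*(-1/89)*(-631)) = -325321*(311603 + 631/178) = -325321*55465965/178 = -18044243199765/178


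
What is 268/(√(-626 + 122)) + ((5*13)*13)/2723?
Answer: 845/2723 - 67*I*√14/21 ≈ 0.31032 - 11.938*I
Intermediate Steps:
268/(√(-626 + 122)) + ((5*13)*13)/2723 = 268/(√(-504)) + (65*13)*(1/2723) = 268/((6*I*√14)) + 845*(1/2723) = 268*(-I*√14/84) + 845/2723 = -67*I*√14/21 + 845/2723 = 845/2723 - 67*I*√14/21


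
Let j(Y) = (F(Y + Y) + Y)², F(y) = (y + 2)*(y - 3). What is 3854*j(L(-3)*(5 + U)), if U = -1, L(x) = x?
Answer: 1305442296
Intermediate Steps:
F(y) = (-3 + y)*(2 + y) (F(y) = (2 + y)*(-3 + y) = (-3 + y)*(2 + y))
j(Y) = (-6 - Y + 4*Y²)² (j(Y) = ((-6 + (Y + Y)² - (Y + Y)) + Y)² = ((-6 + (2*Y)² - 2*Y) + Y)² = ((-6 + 4*Y² - 2*Y) + Y)² = ((-6 - 2*Y + 4*Y²) + Y)² = (-6 - Y + 4*Y²)²)
3854*j(L(-3)*(5 + U)) = 3854*(6 - 3*(5 - 1) - 4*9*(5 - 1)²)² = 3854*(6 - 3*4 - 4*(-3*4)²)² = 3854*(6 - 12 - 4*(-12)²)² = 3854*(6 - 12 - 4*144)² = 3854*(6 - 12 - 576)² = 3854*(-582)² = 3854*338724 = 1305442296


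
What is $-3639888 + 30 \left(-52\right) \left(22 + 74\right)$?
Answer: $-3789648$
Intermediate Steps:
$-3639888 + 30 \left(-52\right) \left(22 + 74\right) = -3639888 - 149760 = -3789648$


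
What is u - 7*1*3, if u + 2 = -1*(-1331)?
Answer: 1308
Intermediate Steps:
u = 1329 (u = -2 - 1*(-1331) = -2 + 1331 = 1329)
u - 7*1*3 = 1329 - 7*1*3 = 1329 - 7*3 = 1329 - 1*21 = 1329 - 21 = 1308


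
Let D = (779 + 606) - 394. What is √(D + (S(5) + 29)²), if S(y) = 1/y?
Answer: √46091/5 ≈ 42.938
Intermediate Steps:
D = 991 (D = 1385 - 394 = 991)
S(y) = 1/y
√(D + (S(5) + 29)²) = √(991 + (1/5 + 29)²) = √(991 + (⅕ + 29)²) = √(991 + (146/5)²) = √(991 + 21316/25) = √(46091/25) = √46091/5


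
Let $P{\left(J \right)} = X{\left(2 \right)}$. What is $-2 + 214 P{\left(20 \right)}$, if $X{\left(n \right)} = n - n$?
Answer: $-2$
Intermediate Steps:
$X{\left(n \right)} = 0$
$P{\left(J \right)} = 0$
$-2 + 214 P{\left(20 \right)} = -2 + 214 \cdot 0 = -2 + 0 = -2$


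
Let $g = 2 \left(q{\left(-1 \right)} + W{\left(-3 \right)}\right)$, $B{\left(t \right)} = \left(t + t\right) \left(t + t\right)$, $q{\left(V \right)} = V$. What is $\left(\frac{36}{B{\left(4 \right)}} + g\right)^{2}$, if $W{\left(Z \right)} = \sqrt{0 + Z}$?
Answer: $\frac{\left(-23 + 32 i \sqrt{3}\right)^{2}}{256} \approx -9.9336 - 9.9593 i$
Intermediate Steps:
$W{\left(Z \right)} = \sqrt{Z}$
$B{\left(t \right)} = 4 t^{2}$ ($B{\left(t \right)} = 2 t 2 t = 4 t^{2}$)
$g = -2 + 2 i \sqrt{3}$ ($g = 2 \left(-1 + \sqrt{-3}\right) = 2 \left(-1 + i \sqrt{3}\right) = -2 + 2 i \sqrt{3} \approx -2.0 + 3.4641 i$)
$\left(\frac{36}{B{\left(4 \right)}} + g\right)^{2} = \left(\frac{36}{4 \cdot 4^{2}} - \left(2 - 2 i \sqrt{3}\right)\right)^{2} = \left(\frac{36}{4 \cdot 16} - \left(2 - 2 i \sqrt{3}\right)\right)^{2} = \left(\frac{36}{64} - \left(2 - 2 i \sqrt{3}\right)\right)^{2} = \left(36 \cdot \frac{1}{64} - \left(2 - 2 i \sqrt{3}\right)\right)^{2} = \left(\frac{9}{16} - \left(2 - 2 i \sqrt{3}\right)\right)^{2} = \left(- \frac{23}{16} + 2 i \sqrt{3}\right)^{2}$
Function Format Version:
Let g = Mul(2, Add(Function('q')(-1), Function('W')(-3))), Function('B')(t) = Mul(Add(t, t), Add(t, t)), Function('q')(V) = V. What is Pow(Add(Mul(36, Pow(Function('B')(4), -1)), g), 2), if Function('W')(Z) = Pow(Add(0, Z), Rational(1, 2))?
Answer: Mul(Rational(1, 256), Pow(Add(-23, Mul(32, I, Pow(3, Rational(1, 2)))), 2)) ≈ Add(-9.9336, Mul(-9.9593, I))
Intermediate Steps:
Function('W')(Z) = Pow(Z, Rational(1, 2))
Function('B')(t) = Mul(4, Pow(t, 2)) (Function('B')(t) = Mul(Mul(2, t), Mul(2, t)) = Mul(4, Pow(t, 2)))
g = Add(-2, Mul(2, I, Pow(3, Rational(1, 2)))) (g = Mul(2, Add(-1, Pow(-3, Rational(1, 2)))) = Mul(2, Add(-1, Mul(I, Pow(3, Rational(1, 2))))) = Add(-2, Mul(2, I, Pow(3, Rational(1, 2)))) ≈ Add(-2.0000, Mul(3.4641, I)))
Pow(Add(Mul(36, Pow(Function('B')(4), -1)), g), 2) = Pow(Add(Mul(36, Pow(Mul(4, Pow(4, 2)), -1)), Add(-2, Mul(2, I, Pow(3, Rational(1, 2))))), 2) = Pow(Add(Mul(36, Pow(Mul(4, 16), -1)), Add(-2, Mul(2, I, Pow(3, Rational(1, 2))))), 2) = Pow(Add(Mul(36, Pow(64, -1)), Add(-2, Mul(2, I, Pow(3, Rational(1, 2))))), 2) = Pow(Add(Mul(36, Rational(1, 64)), Add(-2, Mul(2, I, Pow(3, Rational(1, 2))))), 2) = Pow(Add(Rational(9, 16), Add(-2, Mul(2, I, Pow(3, Rational(1, 2))))), 2) = Pow(Add(Rational(-23, 16), Mul(2, I, Pow(3, Rational(1, 2)))), 2)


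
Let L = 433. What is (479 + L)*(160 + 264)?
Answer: 386688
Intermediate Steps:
(479 + L)*(160 + 264) = (479 + 433)*(160 + 264) = 912*424 = 386688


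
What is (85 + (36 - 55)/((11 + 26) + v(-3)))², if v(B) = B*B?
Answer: 15139881/2116 ≈ 7155.0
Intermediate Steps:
v(B) = B²
(85 + (36 - 55)/((11 + 26) + v(-3)))² = (85 + (36 - 55)/((11 + 26) + (-3)²))² = (85 - 19/(37 + 9))² = (85 - 19/46)² = (3891/46)² = 15139881/2116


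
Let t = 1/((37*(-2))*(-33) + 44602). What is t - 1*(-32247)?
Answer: 1517027869/47044 ≈ 32247.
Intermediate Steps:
t = 1/47044 (t = 1/(-74*(-33) + 44602) = 1/(2442 + 44602) = 1/47044 ≈ 2.1257e-5)
t - 1*(-32247) = 1/47044 - 1*(-32247) = 1/47044 + 32247 = 1517027869/47044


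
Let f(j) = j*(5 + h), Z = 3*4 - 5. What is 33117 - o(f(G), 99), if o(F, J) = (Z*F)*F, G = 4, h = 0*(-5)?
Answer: 30317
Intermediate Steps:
h = 0
Z = 7 (Z = 12 - 5 = 7)
f(j) = 5*j (f(j) = j*(5 + 0) = j*5 = 5*j)
o(F, J) = 7*F² (o(F, J) = (7*F)*F = 7*F²)
33117 - o(f(G), 99) = 33117 - 7*(5*4)² = 33117 - 7*20² = 33117 - 7*400 = 33117 - 1*2800 = 33117 - 2800 = 30317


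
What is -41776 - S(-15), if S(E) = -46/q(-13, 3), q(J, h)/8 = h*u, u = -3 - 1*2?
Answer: -2506583/60 ≈ -41776.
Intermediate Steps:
u = -5 (u = -3 - 2 = -5)
q(J, h) = -40*h (q(J, h) = 8*(h*(-5)) = 8*(-5*h) = -40*h)
S(E) = 23/60 (S(E) = -46/((-40*3)) = -46/(-120) = -46*(-1/120) = 23/60)
-41776 - S(-15) = -41776 - 1*23/60 = -41776 - 23/60 = -2506583/60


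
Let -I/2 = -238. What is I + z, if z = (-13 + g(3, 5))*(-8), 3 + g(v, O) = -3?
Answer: 628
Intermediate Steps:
I = 476 (I = -2*(-238) = 476)
g(v, O) = -6 (g(v, O) = -3 - 3 = -6)
z = 152 (z = (-13 - 6)*(-8) = -19*(-8) = 152)
I + z = 476 + 152 = 628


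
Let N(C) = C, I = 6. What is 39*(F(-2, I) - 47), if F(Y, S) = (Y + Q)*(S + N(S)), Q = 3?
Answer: -1365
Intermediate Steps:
F(Y, S) = 2*S*(3 + Y) (F(Y, S) = (Y + 3)*(S + S) = (3 + Y)*(2*S) = 2*S*(3 + Y))
39*(F(-2, I) - 47) = 39*(2*6*(3 - 2) - 47) = 39*(2*6*1 - 47) = 39*(12 - 47) = 39*(-35) = -1365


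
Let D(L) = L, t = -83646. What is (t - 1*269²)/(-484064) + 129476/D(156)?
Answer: 15674751889/18878496 ≈ 830.30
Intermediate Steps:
(t - 1*269²)/(-484064) + 129476/D(156) = (-83646 - 1*269²)/(-484064) + 129476/156 = (-83646 - 1*72361)*(-1/484064) + 129476*(1/156) = (-83646 - 72361)*(-1/484064) + 32369/39 = -156007*(-1/484064) + 32369/39 = 156007/484064 + 32369/39 = 15674751889/18878496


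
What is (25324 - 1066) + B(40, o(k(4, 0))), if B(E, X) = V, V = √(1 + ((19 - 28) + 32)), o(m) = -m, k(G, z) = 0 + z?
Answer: 24258 + 2*√6 ≈ 24263.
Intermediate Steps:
k(G, z) = z
V = 2*√6 (V = √(1 + (-9 + 32)) = √(1 + 23) = √24 = 2*√6 ≈ 4.8990)
B(E, X) = 2*√6
(25324 - 1066) + B(40, o(k(4, 0))) = (25324 - 1066) + 2*√6 = 24258 + 2*√6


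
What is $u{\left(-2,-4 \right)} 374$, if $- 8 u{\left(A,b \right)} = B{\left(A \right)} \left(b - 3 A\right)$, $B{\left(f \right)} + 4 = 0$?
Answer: $374$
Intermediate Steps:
$B{\left(f \right)} = -4$ ($B{\left(f \right)} = -4 + 0 = -4$)
$u{\left(A,b \right)} = \frac{b}{2} - \frac{3 A}{2}$ ($u{\left(A,b \right)} = - \frac{\left(-4\right) \left(b - 3 A\right)}{8} = - \frac{- 4 b + 12 A}{8} = \frac{b}{2} - \frac{3 A}{2}$)
$u{\left(-2,-4 \right)} 374 = \left(\frac{1}{2} \left(-4\right) - -3\right) 374 = \left(-2 + 3\right) 374 = 1 \cdot 374 = 374$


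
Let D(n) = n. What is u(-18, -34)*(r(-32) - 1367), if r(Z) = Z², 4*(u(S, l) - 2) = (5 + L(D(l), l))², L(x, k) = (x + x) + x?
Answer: -3230031/4 ≈ -8.0751e+5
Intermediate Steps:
L(x, k) = 3*x (L(x, k) = 2*x + x = 3*x)
u(S, l) = 2 + (5 + 3*l)²/4
u(-18, -34)*(r(-32) - 1367) = (2 + (5 + 3*(-34))²/4)*((-32)² - 1367) = (2 + (5 - 102)²/4)*(1024 - 1367) = (2 + (¼)*(-97)²)*(-343) = (2 + (¼)*9409)*(-343) = (2 + 9409/4)*(-343) = (9417/4)*(-343) = -3230031/4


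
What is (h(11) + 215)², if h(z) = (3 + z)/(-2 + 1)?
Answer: 40401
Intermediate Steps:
h(z) = -3 - z (h(z) = (3 + z)/(-1) = (3 + z)*(-1) = -3 - z)
(h(11) + 215)² = ((-3 - 1*11) + 215)² = ((-3 - 11) + 215)² = (-14 + 215)² = 201² = 40401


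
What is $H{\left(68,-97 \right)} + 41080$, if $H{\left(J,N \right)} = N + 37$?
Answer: $41020$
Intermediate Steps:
$H{\left(J,N \right)} = 37 + N$
$H{\left(68,-97 \right)} + 41080 = \left(37 - 97\right) + 41080 = -60 + 41080 = 41020$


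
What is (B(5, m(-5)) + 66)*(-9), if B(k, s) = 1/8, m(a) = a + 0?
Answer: -4761/8 ≈ -595.13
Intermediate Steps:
m(a) = a
B(k, s) = 1/8
(B(5, m(-5)) + 66)*(-9) = (1/8 + 66)*(-9) = (529/8)*(-9) = -4761/8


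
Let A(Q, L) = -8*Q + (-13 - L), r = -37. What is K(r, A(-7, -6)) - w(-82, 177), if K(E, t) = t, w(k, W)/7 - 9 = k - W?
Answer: 1799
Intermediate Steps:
w(k, W) = 63 - 7*W + 7*k (w(k, W) = 63 + 7*(k - W) = 63 + (-7*W + 7*k) = 63 - 7*W + 7*k)
A(Q, L) = -13 - L - 8*Q
K(r, A(-7, -6)) - w(-82, 177) = (-13 - 1*(-6) - 8*(-7)) - (63 - 7*177 + 7*(-82)) = (-13 + 6 + 56) - (63 - 1239 - 574) = 49 - 1*(-1750) = 49 + 1750 = 1799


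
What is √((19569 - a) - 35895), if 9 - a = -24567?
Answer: I*√40902 ≈ 202.24*I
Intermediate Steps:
a = 24576 (a = 9 - 1*(-24567) = 9 + 24567 = 24576)
√((19569 - a) - 35895) = √((19569 - 1*24576) - 35895) = √((19569 - 24576) - 35895) = √(-5007 - 35895) = √(-40902) = I*√40902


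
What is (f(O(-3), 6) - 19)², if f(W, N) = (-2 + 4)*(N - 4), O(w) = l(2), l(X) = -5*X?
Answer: 225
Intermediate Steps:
O(w) = -10 (O(w) = -5*2 = -10)
f(W, N) = -8 + 2*N (f(W, N) = 2*(-4 + N) = -8 + 2*N)
(f(O(-3), 6) - 19)² = ((-8 + 2*6) - 19)² = ((-8 + 12) - 19)² = (4 - 19)² = (-15)² = 225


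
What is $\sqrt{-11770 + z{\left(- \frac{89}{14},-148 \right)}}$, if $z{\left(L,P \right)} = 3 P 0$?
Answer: $i \sqrt{11770} \approx 108.49 i$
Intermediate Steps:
$z{\left(L,P \right)} = 0$
$\sqrt{-11770 + z{\left(- \frac{89}{14},-148 \right)}} = \sqrt{-11770 + 0} = \sqrt{-11770} = i \sqrt{11770}$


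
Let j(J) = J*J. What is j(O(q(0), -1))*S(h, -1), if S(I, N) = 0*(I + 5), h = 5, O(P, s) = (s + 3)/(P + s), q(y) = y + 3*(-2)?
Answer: 0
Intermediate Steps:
q(y) = -6 + y (q(y) = y - 6 = -6 + y)
O(P, s) = (3 + s)/(P + s)
j(J) = J²
S(I, N) = 0 (S(I, N) = 0*(5 + I) = 0)
j(O(q(0), -1))*S(h, -1) = ((3 - 1)/((-6 + 0) - 1))²*0 = (2/(-6 - 1))²*0 = (2/(-7))²*0 = (-⅐*2)²*0 = (-2/7)²*0 = (4/49)*0 = 0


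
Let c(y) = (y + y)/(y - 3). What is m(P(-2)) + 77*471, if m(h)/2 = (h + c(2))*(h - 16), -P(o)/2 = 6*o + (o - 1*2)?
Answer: 37163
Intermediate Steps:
c(y) = 2*y/(-3 + y) (c(y) = (2*y)/(-3 + y) = 2*y/(-3 + y))
P(o) = 4 - 14*o (P(o) = -2*(6*o + (o - 1*2)) = -2*(6*o + (o - 2)) = -2*(6*o + (-2 + o)) = -2*(-2 + 7*o) = 4 - 14*o)
m(h) = 2*(-16 + h)*(-4 + h) (m(h) = 2*((h + 2*2/(-3 + 2))*(h - 16)) = 2*((h + 2*2/(-1))*(-16 + h)) = 2*((h + 2*2*(-1))*(-16 + h)) = 2*((h - 4)*(-16 + h)) = 2*((-4 + h)*(-16 + h)) = 2*((-16 + h)*(-4 + h)) = 2*(-16 + h)*(-4 + h))
m(P(-2)) + 77*471 = (128 - 40*(4 - 14*(-2)) + 2*(4 - 14*(-2))²) + 77*471 = (128 - 40*(4 + 28) + 2*(4 + 28)²) + 36267 = (128 - 40*32 + 2*32²) + 36267 = (128 - 1280 + 2*1024) + 36267 = (128 - 1280 + 2048) + 36267 = 896 + 36267 = 37163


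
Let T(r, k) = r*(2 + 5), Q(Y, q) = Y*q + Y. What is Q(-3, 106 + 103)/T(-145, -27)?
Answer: 18/29 ≈ 0.62069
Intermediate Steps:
Q(Y, q) = Y + Y*q
T(r, k) = 7*r (T(r, k) = r*7 = 7*r)
Q(-3, 106 + 103)/T(-145, -27) = (-3*(1 + (106 + 103)))/((7*(-145))) = -3*(1 + 209)/(-1015) = -3*210*(-1/1015) = -630*(-1/1015) = 18/29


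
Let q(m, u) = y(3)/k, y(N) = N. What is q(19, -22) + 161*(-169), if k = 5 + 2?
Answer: -190460/7 ≈ -27209.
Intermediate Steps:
k = 7
q(m, u) = 3/7
q(19, -22) + 161*(-169) = 3/7 + 161*(-169) = 3/7 - 27209 = -190460/7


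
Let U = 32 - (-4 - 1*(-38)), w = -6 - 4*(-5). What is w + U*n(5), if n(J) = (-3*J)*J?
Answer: 164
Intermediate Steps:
w = 14 (w = -6 + 20 = 14)
n(J) = -3*J²
U = -2 (U = 32 - (-4 + 38) = 32 - 1*34 = 32 - 34 = -2)
w + U*n(5) = 14 - (-6)*5² = 14 - (-6)*25 = 14 - 2*(-75) = 14 + 150 = 164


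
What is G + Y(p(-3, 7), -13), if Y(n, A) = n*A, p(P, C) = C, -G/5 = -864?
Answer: 4229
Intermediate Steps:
G = 4320 (G = -5*(-864) = 4320)
Y(n, A) = A*n
G + Y(p(-3, 7), -13) = 4320 - 13*7 = 4320 - 91 = 4229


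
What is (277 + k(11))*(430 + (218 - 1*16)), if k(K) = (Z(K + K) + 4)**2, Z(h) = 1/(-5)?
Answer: 4604752/25 ≈ 1.8419e+5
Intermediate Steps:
Z(h) = -1/5 (Z(h) = 1*(-1/5) = -1/5)
k(K) = 361/25 (k(K) = (-1/5 + 4)**2 = (19/5)**2 = 361/25)
(277 + k(11))*(430 + (218 - 1*16)) = (277 + 361/25)*(430 + (218 - 1*16)) = 7286*(430 + (218 - 16))/25 = 7286*(430 + 202)/25 = (7286/25)*632 = 4604752/25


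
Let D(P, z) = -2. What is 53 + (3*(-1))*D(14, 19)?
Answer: 59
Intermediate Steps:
53 + (3*(-1))*D(14, 19) = 53 + (3*(-1))*(-2) = 53 - 3*(-2) = 53 + 6 = 59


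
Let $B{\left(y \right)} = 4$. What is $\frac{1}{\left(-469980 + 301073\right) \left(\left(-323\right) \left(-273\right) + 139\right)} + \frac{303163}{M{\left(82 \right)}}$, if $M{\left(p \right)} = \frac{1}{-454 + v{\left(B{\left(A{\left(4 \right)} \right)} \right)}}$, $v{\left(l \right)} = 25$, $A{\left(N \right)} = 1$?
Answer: $- \frac{1940127905520706903}{14917528426} \approx -1.3006 \cdot 10^{8}$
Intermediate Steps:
$M{\left(p \right)} = - \frac{1}{429}$ ($M{\left(p \right)} = \frac{1}{-454 + 25} = \frac{1}{-429} = - \frac{1}{429}$)
$\frac{1}{\left(-469980 + 301073\right) \left(\left(-323\right) \left(-273\right) + 139\right)} + \frac{303163}{M{\left(82 \right)}} = \frac{1}{\left(-469980 + 301073\right) \left(\left(-323\right) \left(-273\right) + 139\right)} + \frac{303163}{- \frac{1}{429}} = \frac{1}{\left(-168907\right) \left(88179 + 139\right)} + 303163 \left(-429\right) = - \frac{1}{168907 \cdot 88318} - 130056927 = \left(- \frac{1}{168907}\right) \frac{1}{88318} - 130056927 = - \frac{1}{14917528426} - 130056927 = - \frac{1940127905520706903}{14917528426}$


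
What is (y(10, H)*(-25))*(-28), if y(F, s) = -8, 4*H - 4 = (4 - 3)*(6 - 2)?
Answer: -5600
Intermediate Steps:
H = 2 (H = 1 + ((4 - 3)*(6 - 2))/4 = 1 + (1*4)/4 = 1 + (¼)*4 = 1 + 1 = 2)
(y(10, H)*(-25))*(-28) = -8*(-25)*(-28) = 200*(-28) = -5600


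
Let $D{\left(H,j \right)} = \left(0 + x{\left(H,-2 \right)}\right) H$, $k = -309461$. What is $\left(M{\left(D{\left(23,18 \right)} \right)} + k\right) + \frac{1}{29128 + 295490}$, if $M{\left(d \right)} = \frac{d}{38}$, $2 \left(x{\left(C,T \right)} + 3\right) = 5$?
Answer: $- \frac{3817354947193}{12335484} \approx -3.0946 \cdot 10^{5}$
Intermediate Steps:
$x{\left(C,T \right)} = - \frac{1}{2}$ ($x{\left(C,T \right)} = -3 + \frac{1}{2} \cdot 5 = -3 + \frac{5}{2} = - \frac{1}{2}$)
$D{\left(H,j \right)} = - \frac{H}{2}$ ($D{\left(H,j \right)} = \left(0 - \frac{1}{2}\right) H = - \frac{H}{2}$)
$M{\left(d \right)} = \frac{d}{38}$ ($M{\left(d \right)} = d \frac{1}{38} = \frac{d}{38}$)
$\left(M{\left(D{\left(23,18 \right)} \right)} + k\right) + \frac{1}{29128 + 295490} = \left(\frac{\left(- \frac{1}{2}\right) 23}{38} - 309461\right) + \frac{1}{29128 + 295490} = \left(\frac{1}{38} \left(- \frac{23}{2}\right) - 309461\right) + \frac{1}{324618} = \left(- \frac{23}{76} - 309461\right) + \frac{1}{324618} = - \frac{23519059}{76} + \frac{1}{324618} = - \frac{3817354947193}{12335484}$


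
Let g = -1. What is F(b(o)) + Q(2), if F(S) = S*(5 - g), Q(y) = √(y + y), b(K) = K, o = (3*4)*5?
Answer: 362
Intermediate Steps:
o = 60 (o = 12*5 = 60)
Q(y) = √2*√y (Q(y) = √(2*y) = √2*√y)
F(S) = 6*S (F(S) = S*(5 - 1*(-1)) = S*(5 + 1) = S*6 = 6*S)
F(b(o)) + Q(2) = 6*60 + √2*√2 = 360 + 2 = 362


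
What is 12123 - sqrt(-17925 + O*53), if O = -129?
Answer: 12123 - I*sqrt(24762) ≈ 12123.0 - 157.36*I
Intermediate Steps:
12123 - sqrt(-17925 + O*53) = 12123 - sqrt(-17925 - 129*53) = 12123 - sqrt(-17925 - 6837) = 12123 - sqrt(-24762) = 12123 - I*sqrt(24762)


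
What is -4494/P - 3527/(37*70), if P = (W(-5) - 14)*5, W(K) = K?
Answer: 2260879/49210 ≈ 45.943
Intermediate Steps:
P = -95 (P = (-5 - 14)*5 = -19*5 = -95)
-4494/P - 3527/(37*70) = -4494/(-95) - 3527/(37*70) = -4494*(-1/95) - 3527/2590 = 4494/95 - 3527*1/2590 = 4494/95 - 3527/2590 = 2260879/49210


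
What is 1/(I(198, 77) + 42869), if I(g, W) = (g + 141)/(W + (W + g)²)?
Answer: 25234/1081756459 ≈ 2.3327e-5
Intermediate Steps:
I(g, W) = (141 + g)/(W + (W + g)²)
1/(I(198, 77) + 42869) = 1/((141 + 198)/(77 + (77 + 198)²) + 42869) = 1/(339/(77 + 275²) + 42869) = 1/(339/(77 + 75625) + 42869) = 1/(339/75702 + 42869) = 1/((1/75702)*339 + 42869) = 1/(113/25234 + 42869) = 1/(1081756459/25234) = 25234/1081756459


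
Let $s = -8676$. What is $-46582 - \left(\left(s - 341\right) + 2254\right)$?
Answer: $-39819$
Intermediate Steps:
$-46582 - \left(\left(s - 341\right) + 2254\right) = -46582 - \left(\left(-8676 - 341\right) + 2254\right) = -46582 - \left(-9017 + 2254\right) = -46582 - -6763 = -46582 + 6763 = -39819$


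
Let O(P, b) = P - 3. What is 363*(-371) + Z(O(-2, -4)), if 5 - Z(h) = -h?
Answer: -134673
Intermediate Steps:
O(P, b) = -3 + P
Z(h) = 5 + h (Z(h) = 5 - (-1)*h = 5 + h)
363*(-371) + Z(O(-2, -4)) = 363*(-371) + (5 + (-3 - 2)) = -134673 + (5 - 5) = -134673 + 0 = -134673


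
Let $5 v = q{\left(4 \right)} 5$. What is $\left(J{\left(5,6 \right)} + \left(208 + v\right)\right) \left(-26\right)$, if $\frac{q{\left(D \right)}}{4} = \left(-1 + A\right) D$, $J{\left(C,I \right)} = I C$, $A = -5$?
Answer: $-3692$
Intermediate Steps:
$J{\left(C,I \right)} = C I$
$q{\left(D \right)} = - 24 D$ ($q{\left(D \right)} = 4 \left(-1 - 5\right) D = 4 \left(- 6 D\right) = - 24 D$)
$v = -96$ ($v = \frac{\left(-24\right) 4 \cdot 5}{5} = \frac{\left(-96\right) 5}{5} = \frac{1}{5} \left(-480\right) = -96$)
$\left(J{\left(5,6 \right)} + \left(208 + v\right)\right) \left(-26\right) = \left(5 \cdot 6 + \left(208 - 96\right)\right) \left(-26\right) = \left(30 + 112\right) \left(-26\right) = 142 \left(-26\right) = -3692$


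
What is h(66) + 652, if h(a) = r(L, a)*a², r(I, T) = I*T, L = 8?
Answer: 2300620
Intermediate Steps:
h(a) = 8*a³ (h(a) = (8*a)*a² = 8*a³)
h(66) + 652 = 8*66³ + 652 = 8*287496 + 652 = 2299968 + 652 = 2300620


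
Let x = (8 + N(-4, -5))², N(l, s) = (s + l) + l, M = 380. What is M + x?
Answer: 405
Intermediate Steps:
N(l, s) = s + 2*l (N(l, s) = (l + s) + l = s + 2*l)
x = 25 (x = (8 + (-5 + 2*(-4)))² = (8 + (-5 - 8))² = (8 - 13)² = (-5)² = 25)
M + x = 380 + 25 = 405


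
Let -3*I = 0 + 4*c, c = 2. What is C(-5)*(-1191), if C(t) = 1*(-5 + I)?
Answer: 9131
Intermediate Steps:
I = -8/3 (I = -(0 + 4*2)/3 = -(0 + 8)/3 = -⅓*8 = -8/3 ≈ -2.6667)
C(t) = -23/3 (C(t) = 1*(-5 - 8/3) = 1*(-23/3) = -23/3)
C(-5)*(-1191) = -23/3*(-1191) = 9131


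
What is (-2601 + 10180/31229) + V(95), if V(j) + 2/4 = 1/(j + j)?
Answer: -7717030418/2966755 ≈ -2601.2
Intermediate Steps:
V(j) = -1/2 + 1/(2*j) (V(j) = -1/2 + 1/(j + j) = -1/2 + 1/(2*j))
(-2601 + 10180/31229) + V(95) = (-2601 + 10180/31229) + (1/2)*(1 - 1*95)/95 = (-2601 + 10180*(1/31229)) + (1/2)*(1/95)*(1 - 95) = (-2601 + 10180/31229) + (1/2)*(1/95)*(-94) = -81216449/31229 - 47/95 = -7717030418/2966755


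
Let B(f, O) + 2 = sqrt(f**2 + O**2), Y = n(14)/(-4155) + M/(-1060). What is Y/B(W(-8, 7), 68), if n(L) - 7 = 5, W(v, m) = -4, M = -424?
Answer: 55/321043 + 110*sqrt(290)/321043 ≈ 0.0060062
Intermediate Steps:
n(L) = 12 (n(L) = 7 + 5 = 12)
Y = 110/277 (Y = 12/(-4155) - 424/(-1060) = 12*(-1/4155) - 424*(-1/1060) = -4/1385 + 2/5 = 110/277 ≈ 0.39711)
B(f, O) = -2 + sqrt(O**2 + f**2) (B(f, O) = -2 + sqrt(f**2 + O**2) = -2 + sqrt(O**2 + f**2))
Y/B(W(-8, 7), 68) = 110/(277*(-2 + sqrt(68**2 + (-4)**2))) = 110/(277*(-2 + sqrt(4624 + 16))) = 110/(277*(-2 + sqrt(4640))) = 110/(277*(-2 + 4*sqrt(290)))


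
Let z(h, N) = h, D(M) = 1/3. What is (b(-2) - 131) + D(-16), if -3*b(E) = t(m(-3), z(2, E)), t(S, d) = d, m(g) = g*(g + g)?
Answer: -394/3 ≈ -131.33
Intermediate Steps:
m(g) = 2*g² (m(g) = g*(2*g) = 2*g²)
D(M) = ⅓
b(E) = -⅔ (b(E) = -⅓*2 = -⅔)
(b(-2) - 131) + D(-16) = (-⅔ - 131) + ⅓ = -395/3 + ⅓ = -394/3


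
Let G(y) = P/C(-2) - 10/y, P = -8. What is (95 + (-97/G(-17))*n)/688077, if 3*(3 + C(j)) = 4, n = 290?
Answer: -90290/12120741 ≈ -0.0074492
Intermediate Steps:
C(j) = -5/3 (C(j) = -3 + (⅓)*4 = -3 + 4/3 = -5/3)
G(y) = 24/5 - 10/y (G(y) = -8/(-5/3) - 10/y = -8*(-⅗) - 10/y = 24/5 - 10/y)
(95 + (-97/G(-17))*n)/688077 = (95 - 97/(24/5 - 10/(-17))*290)/688077 = (95 - 97/(24/5 - 10*(-1/17))*290)*(1/688077) = (95 - 97/(24/5 + 10/17)*290)*(1/688077) = (95 - 97/458/85*290)*(1/688077) = (95 - 97*85/458*290)*(1/688077) = (95 - 8245/458*290)*(1/688077) = (95 - 1195525/229)*(1/688077) = -1173770/229*1/688077 = -90290/12120741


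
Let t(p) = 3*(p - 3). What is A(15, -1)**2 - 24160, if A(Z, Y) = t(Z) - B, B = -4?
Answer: -22560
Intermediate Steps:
t(p) = -9 + 3*p (t(p) = 3*(-3 + p) = -9 + 3*p)
A(Z, Y) = -5 + 3*Z (A(Z, Y) = (-9 + 3*Z) - 1*(-4) = (-9 + 3*Z) + 4 = -5 + 3*Z)
A(15, -1)**2 - 24160 = (-5 + 3*15)**2 - 24160 = (-5 + 45)**2 - 24160 = 40**2 - 24160 = 1600 - 24160 = -22560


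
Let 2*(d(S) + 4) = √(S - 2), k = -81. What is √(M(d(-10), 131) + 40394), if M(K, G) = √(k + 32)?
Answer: √(40394 + 7*I) ≈ 200.98 + 0.017*I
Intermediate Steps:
d(S) = -4 + √(-2 + S)/2 (d(S) = -4 + √(S - 2)/2 = -4 + √(-2 + S)/2)
M(K, G) = 7*I (M(K, G) = √(-81 + 32) = √(-49) = 7*I)
√(M(d(-10), 131) + 40394) = √(7*I + 40394) = √(40394 + 7*I)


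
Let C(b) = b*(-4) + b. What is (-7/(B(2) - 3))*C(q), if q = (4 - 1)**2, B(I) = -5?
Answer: -189/8 ≈ -23.625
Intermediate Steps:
q = 9 (q = 3**2 = 9)
C(b) = -3*b (C(b) = -4*b + b = -3*b)
(-7/(B(2) - 3))*C(q) = (-7/(-5 - 3))*(-3*9) = -7/(-8)*(-27) = -7*(-1/8)*(-27) = (7/8)*(-27) = -189/8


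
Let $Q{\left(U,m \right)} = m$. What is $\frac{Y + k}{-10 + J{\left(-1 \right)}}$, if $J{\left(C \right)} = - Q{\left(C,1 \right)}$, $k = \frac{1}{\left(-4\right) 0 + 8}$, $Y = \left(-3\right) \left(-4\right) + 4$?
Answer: $- \frac{129}{88} \approx -1.4659$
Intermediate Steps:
$Y = 16$ ($Y = 12 + 4 = 16$)
$k = \frac{1}{8}$ ($k = \frac{1}{0 + 8} = \frac{1}{8} \approx 0.125$)
$J{\left(C \right)} = -1$ ($J{\left(C \right)} = \left(-1\right) 1 = -1$)
$\frac{Y + k}{-10 + J{\left(-1 \right)}} = \frac{16 + \frac{1}{8}}{-10 - 1} = \frac{129}{8 \left(-11\right)} = \frac{129}{8} \left(- \frac{1}{11}\right) = - \frac{129}{88}$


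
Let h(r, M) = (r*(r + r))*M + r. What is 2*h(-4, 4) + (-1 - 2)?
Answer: 245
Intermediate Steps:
h(r, M) = r + 2*M*r² (h(r, M) = (r*(2*r))*M + r = (2*r²)*M + r = 2*M*r² + r = r + 2*M*r²)
2*h(-4, 4) + (-1 - 2) = 2*(-4*(1 + 2*4*(-4))) + (-1 - 2) = 2*(-4*(1 - 32)) - 3 = 2*(-4*(-31)) - 3 = 2*124 - 3 = 248 - 3 = 245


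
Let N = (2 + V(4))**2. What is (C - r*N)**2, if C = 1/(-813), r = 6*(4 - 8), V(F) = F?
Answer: 493409309761/660969 ≈ 7.4649e+5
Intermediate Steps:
r = -24 (r = 6*(-4) = -24)
N = 36 (N = (2 + 4)**2 = 6**2 = 36)
C = -1/813 ≈ -0.0012300
(C - r*N)**2 = (-1/813 - (-24)*36)**2 = (-1/813 - 1*(-864))**2 = (-1/813 + 864)**2 = (702431/813)**2 = 493409309761/660969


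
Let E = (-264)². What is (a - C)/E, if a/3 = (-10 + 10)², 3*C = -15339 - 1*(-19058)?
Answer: -3719/209088 ≈ -0.017787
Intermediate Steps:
C = 3719/3 (C = (-15339 - 1*(-19058))/3 = (-15339 + 19058)/3 = (⅓)*3719 = 3719/3 ≈ 1239.7)
a = 0 (a = 3*(-10 + 10)² = 3*0² = 3*0 = 0)
E = 69696
(a - C)/E = (0 - 1*3719/3)/69696 = (0 - 3719/3)*(1/69696) = -3719/3*1/69696 = -3719/209088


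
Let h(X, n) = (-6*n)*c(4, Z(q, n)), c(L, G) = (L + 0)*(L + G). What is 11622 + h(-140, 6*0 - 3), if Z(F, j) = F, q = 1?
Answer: 11982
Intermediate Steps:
c(L, G) = L*(G + L)
h(X, n) = -120*n (h(X, n) = (-6*n)*(4*(1 + 4)) = (-6*n)*(4*5) = -6*n*20 = -120*n)
11622 + h(-140, 6*0 - 3) = 11622 - 120*(6*0 - 3) = 11622 - 120*(0 - 3) = 11622 - 120*(-3) = 11622 + 360 = 11982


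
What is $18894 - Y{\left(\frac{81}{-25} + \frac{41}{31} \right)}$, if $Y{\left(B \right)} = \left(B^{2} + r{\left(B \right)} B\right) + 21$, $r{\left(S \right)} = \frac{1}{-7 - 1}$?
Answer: $\frac{45332973891}{2402500} \approx 18869.0$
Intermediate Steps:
$r{\left(S \right)} = - \frac{1}{8}$ ($r{\left(S \right)} = \frac{1}{-8} = - \frac{1}{8}$)
$Y{\left(B \right)} = 21 + B^{2} - \frac{B}{8}$ ($Y{\left(B \right)} = \left(B^{2} - \frac{B}{8}\right) + 21 = 21 + B^{2} - \frac{B}{8}$)
$18894 - Y{\left(\frac{81}{-25} + \frac{41}{31} \right)} = 18894 - \left(21 + \left(\frac{81}{-25} + \frac{41}{31}\right)^{2} - \frac{\frac{81}{-25} + \frac{41}{31}}{8}\right) = 18894 - \left(21 + \left(81 \left(- \frac{1}{25}\right) + 41 \cdot \frac{1}{31}\right)^{2} - \frac{81 \left(- \frac{1}{25}\right) + 41 \cdot \frac{1}{31}}{8}\right) = 18894 - \left(21 + \left(- \frac{81}{25} + \frac{41}{31}\right)^{2} - \frac{- \frac{81}{25} + \frac{41}{31}}{8}\right) = 18894 - \left(21 + \left(- \frac{1486}{775}\right)^{2} - - \frac{743}{3100}\right) = 18894 - \left(21 + \frac{2208196}{600625} + \frac{743}{3100}\right) = 18894 - \frac{59861109}{2402500} = \frac{45332973891}{2402500}$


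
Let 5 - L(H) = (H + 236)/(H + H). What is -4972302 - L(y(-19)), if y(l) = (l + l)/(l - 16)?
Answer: -188943517/38 ≈ -4.9722e+6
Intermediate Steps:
y(l) = 2*l/(-16 + l) (y(l) = (2*l)/(-16 + l) = 2*l/(-16 + l))
L(H) = 5 - (236 + H)/(2*H) (L(H) = 5 - (H + 236)/(H + H) = 5 - (236 + H)/(2*H))
-4972302 - L(y(-19)) = -4972302 - (9/2 - 118/(2*(-19)/(-16 - 19))) = -4972302 - (9/2 - 118/(2*(-19)/(-35))) = -4972302 - (9/2 - 118/(2*(-19)*(-1/35))) = -4972302 - (9/2 - 118/38/35) = -4972302 - (9/2 - 118*35/38) = -4972302 - (9/2 - 2065/19) = -4972302 - 1*(-3959/38) = -4972302 + 3959/38 = -188943517/38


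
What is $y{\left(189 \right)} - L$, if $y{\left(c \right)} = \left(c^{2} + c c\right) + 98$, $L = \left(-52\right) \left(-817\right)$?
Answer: $29056$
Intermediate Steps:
$L = 42484$
$y{\left(c \right)} = 98 + 2 c^{2}$ ($y{\left(c \right)} = \left(c^{2} + c^{2}\right) + 98 = 2 c^{2} + 98 = 98 + 2 c^{2}$)
$y{\left(189 \right)} - L = \left(98 + 2 \cdot 189^{2}\right) - 42484 = \left(98 + 2 \cdot 35721\right) - 42484 = \left(98 + 71442\right) - 42484 = 71540 - 42484 = 29056$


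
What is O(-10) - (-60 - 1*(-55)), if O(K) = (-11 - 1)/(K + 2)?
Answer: 13/2 ≈ 6.5000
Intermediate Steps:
O(K) = -12/(2 + K)
O(-10) - (-60 - 1*(-55)) = -12/(2 - 10) - (-60 - 1*(-55)) = -12/(-8) - (-60 + 55) = -12*(-⅛) - 1*(-5) = 3/2 + 5 = 13/2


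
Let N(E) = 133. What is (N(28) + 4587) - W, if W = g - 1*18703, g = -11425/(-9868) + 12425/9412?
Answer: 135952641098/5804851 ≈ 23421.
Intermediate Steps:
g = 14383875/5804851 (g = -11425*(-1/9868) + 12425*(1/9412) = 11425/9868 + 12425/9412 = 14383875/5804851 ≈ 2.4779)
W = -108553744378/5804851 (W = 14383875/5804851 - 1*18703 = 14383875/5804851 - 18703 = -108553744378/5804851 ≈ -18701.)
(N(28) + 4587) - W = (133 + 4587) - 1*(-108553744378/5804851) = 4720 + 108553744378/5804851 = 135952641098/5804851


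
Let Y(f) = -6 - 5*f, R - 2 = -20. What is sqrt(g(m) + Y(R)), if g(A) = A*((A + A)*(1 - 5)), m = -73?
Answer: 2*I*sqrt(10637) ≈ 206.27*I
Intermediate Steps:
R = -18 (R = 2 - 20 = -18)
g(A) = -8*A**2 (g(A) = A*((2*A)*(-4)) = A*(-8*A) = -8*A**2)
sqrt(g(m) + Y(R)) = sqrt(-8*(-73)**2 + (-6 - 5*(-18))) = sqrt(-8*5329 + (-6 + 90)) = sqrt(-42632 + 84) = sqrt(-42548) = 2*I*sqrt(10637)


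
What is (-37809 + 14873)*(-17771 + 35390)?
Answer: -404109384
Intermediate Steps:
(-37809 + 14873)*(-17771 + 35390) = -22936*17619 = -404109384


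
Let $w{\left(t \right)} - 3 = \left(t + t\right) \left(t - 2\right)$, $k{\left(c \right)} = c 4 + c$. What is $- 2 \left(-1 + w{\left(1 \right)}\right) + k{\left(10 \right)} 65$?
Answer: $3250$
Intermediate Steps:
$k{\left(c \right)} = 5 c$ ($k{\left(c \right)} = 4 c + c = 5 c$)
$w{\left(t \right)} = 3 + 2 t \left(-2 + t\right)$ ($w{\left(t \right)} = 3 + \left(t + t\right) \left(t - 2\right) = 3 + 2 t \left(-2 + t\right)$)
$- 2 \left(-1 + w{\left(1 \right)}\right) + k{\left(10 \right)} 65 = - 2 \left(-1 + \left(3 - 4 + 2 \cdot 1^{2}\right)\right) + 5 \cdot 10 \cdot 65 = - 2 \left(-1 + \left(3 - 4 + 2 \cdot 1\right)\right) + 50 \cdot 65 = - 2 \left(-1 + \left(3 - 4 + 2\right)\right) + 3250 = - 2 \left(-1 + 1\right) + 3250 = \left(-2\right) 0 + 3250 = 0 + 3250 = 3250$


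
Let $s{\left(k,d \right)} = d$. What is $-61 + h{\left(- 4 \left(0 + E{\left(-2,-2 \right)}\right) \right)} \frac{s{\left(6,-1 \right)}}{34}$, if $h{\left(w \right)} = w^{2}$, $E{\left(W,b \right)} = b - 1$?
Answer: $- \frac{1109}{17} \approx -65.235$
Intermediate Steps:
$E{\left(W,b \right)} = -1 + b$ ($E{\left(W,b \right)} = b - 1 = -1 + b$)
$-61 + h{\left(- 4 \left(0 + E{\left(-2,-2 \right)}\right) \right)} \frac{s{\left(6,-1 \right)}}{34} = -61 + \left(- 4 \left(0 - 3\right)\right)^{2} \left(- \frac{1}{34}\right) = -61 + \left(- 4 \left(0 - 3\right)\right)^{2} \left(\left(-1\right) \frac{1}{34}\right) = -61 + \left(\left(-4\right) \left(-3\right)\right)^{2} \left(- \frac{1}{34}\right) = -61 + 12^{2} \left(- \frac{1}{34}\right) = -61 + 144 \left(- \frac{1}{34}\right) = -61 - \frac{72}{17} = - \frac{1109}{17}$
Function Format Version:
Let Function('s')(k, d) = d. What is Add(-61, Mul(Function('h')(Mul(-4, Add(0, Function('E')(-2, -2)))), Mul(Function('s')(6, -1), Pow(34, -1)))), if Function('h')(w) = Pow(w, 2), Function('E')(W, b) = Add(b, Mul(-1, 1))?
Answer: Rational(-1109, 17) ≈ -65.235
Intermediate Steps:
Function('E')(W, b) = Add(-1, b) (Function('E')(W, b) = Add(b, -1) = Add(-1, b))
Add(-61, Mul(Function('h')(Mul(-4, Add(0, Function('E')(-2, -2)))), Mul(Function('s')(6, -1), Pow(34, -1)))) = Add(-61, Mul(Pow(Mul(-4, Add(0, Add(-1, -2))), 2), Mul(-1, Pow(34, -1)))) = Add(-61, Mul(Pow(Mul(-4, Add(0, -3)), 2), Mul(-1, Rational(1, 34)))) = Add(-61, Mul(Pow(Mul(-4, -3), 2), Rational(-1, 34))) = Add(-61, Mul(Pow(12, 2), Rational(-1, 34))) = Add(-61, Mul(144, Rational(-1, 34))) = Add(-61, Rational(-72, 17)) = Rational(-1109, 17)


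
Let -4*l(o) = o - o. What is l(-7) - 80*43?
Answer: -3440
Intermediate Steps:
l(o) = 0 (l(o) = -(o - o)/4 = -¼*0 = 0)
l(-7) - 80*43 = 0 - 80*43 = 0 - 3440 = -3440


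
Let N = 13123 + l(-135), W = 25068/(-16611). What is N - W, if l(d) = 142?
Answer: 73456661/5537 ≈ 13267.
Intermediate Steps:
W = -8356/5537 (W = 25068*(-1/16611) = -8356/5537 ≈ -1.5091)
N = 13265 (N = 13123 + 142 = 13265)
N - W = 13265 - 1*(-8356/5537) = 13265 + 8356/5537 = 73456661/5537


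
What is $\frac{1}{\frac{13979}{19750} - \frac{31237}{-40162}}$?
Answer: $\frac{198299875}{294588837} \approx 0.67314$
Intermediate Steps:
$\frac{1}{\frac{13979}{19750} - \frac{31237}{-40162}} = \frac{1}{13979 \cdot \frac{1}{19750} - - \frac{31237}{40162}} = \frac{1}{\frac{13979}{19750} + \frac{31237}{40162}} = \frac{1}{\frac{294588837}{198299875}} = \frac{198299875}{294588837}$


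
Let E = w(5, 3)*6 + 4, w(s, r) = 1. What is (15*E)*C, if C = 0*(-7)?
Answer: 0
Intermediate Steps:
C = 0
E = 10 (E = 1*6 + 4 = 6 + 4 = 10)
(15*E)*C = (15*10)*0 = 150*0 = 0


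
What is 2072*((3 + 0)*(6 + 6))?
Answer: 74592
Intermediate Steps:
2072*((3 + 0)*(6 + 6)) = 2072*(3*12) = 2072*36 = 74592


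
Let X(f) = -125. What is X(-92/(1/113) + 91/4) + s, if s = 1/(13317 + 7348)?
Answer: -2583124/20665 ≈ -125.00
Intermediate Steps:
s = 1/20665 ≈ 4.8391e-5
X(-92/(1/113) + 91/4) + s = -125 + 1/20665 = -2583124/20665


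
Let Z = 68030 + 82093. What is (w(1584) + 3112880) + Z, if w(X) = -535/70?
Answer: 45681935/14 ≈ 3.2630e+6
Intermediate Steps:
w(X) = -107/14 (w(X) = -535*1/70 = -107/14)
Z = 150123
(w(1584) + 3112880) + Z = (-107/14 + 3112880) + 150123 = 43580213/14 + 150123 = 45681935/14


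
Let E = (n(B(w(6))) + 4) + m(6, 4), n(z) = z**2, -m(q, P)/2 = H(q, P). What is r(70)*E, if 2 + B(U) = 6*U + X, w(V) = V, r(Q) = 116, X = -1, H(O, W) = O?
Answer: 125396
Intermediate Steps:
m(q, P) = -2*q
B(U) = -3 + 6*U (B(U) = -2 + (6*U - 1) = -2 + (-1 + 6*U) = -3 + 6*U)
E = 1081 (E = ((-3 + 6*6)**2 + 4) - 2*6 = ((-3 + 36)**2 + 4) - 12 = (33**2 + 4) - 12 = (1089 + 4) - 12 = 1093 - 12 = 1081)
r(70)*E = 116*1081 = 125396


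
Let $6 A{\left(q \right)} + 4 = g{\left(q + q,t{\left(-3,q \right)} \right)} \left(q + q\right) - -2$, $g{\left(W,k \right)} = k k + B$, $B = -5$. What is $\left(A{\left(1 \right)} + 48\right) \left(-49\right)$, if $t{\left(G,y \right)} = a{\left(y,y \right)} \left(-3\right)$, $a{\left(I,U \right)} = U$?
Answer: $-2401$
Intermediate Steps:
$t{\left(G,y \right)} = - 3 y$ ($t{\left(G,y \right)} = y \left(-3\right) = - 3 y$)
$g{\left(W,k \right)} = -5 + k^{2}$ ($g{\left(W,k \right)} = k k - 5 = k^{2} - 5 = -5 + k^{2}$)
$A{\left(q \right)} = - \frac{1}{3} + \frac{q \left(-5 + 9 q^{2}\right)}{3}$ ($A{\left(q \right)} = - \frac{2}{3} + \frac{\left(-5 + \left(- 3 q\right)^{2}\right) \left(q + q\right) - -2}{6} = - \frac{2}{3} + \frac{\left(-5 + 9 q^{2}\right) 2 q + 2}{6} = - \frac{2}{3} + \frac{2 q \left(-5 + 9 q^{2}\right) + 2}{6} = - \frac{2}{3} + \frac{2 + 2 q \left(-5 + 9 q^{2}\right)}{6} = - \frac{2}{3} + \left(\frac{1}{3} + \frac{q \left(-5 + 9 q^{2}\right)}{3}\right) = - \frac{1}{3} + \frac{q \left(-5 + 9 q^{2}\right)}{3}$)
$\left(A{\left(1 \right)} + 48\right) \left(-49\right) = \left(\left(- \frac{1}{3} + \frac{1}{3} \cdot 1 \left(-5 + 9 \cdot 1^{2}\right)\right) + 48\right) \left(-49\right) = \left(\left(- \frac{1}{3} + \frac{1}{3} \cdot 1 \left(-5 + 9 \cdot 1\right)\right) + 48\right) \left(-49\right) = \left(\left(- \frac{1}{3} + \frac{1}{3} \cdot 1 \left(-5 + 9\right)\right) + 48\right) \left(-49\right) = \left(\left(- \frac{1}{3} + \frac{1}{3} \cdot 1 \cdot 4\right) + 48\right) \left(-49\right) = \left(\left(- \frac{1}{3} + \frac{4}{3}\right) + 48\right) \left(-49\right) = \left(1 + 48\right) \left(-49\right) = 49 \left(-49\right) = -2401$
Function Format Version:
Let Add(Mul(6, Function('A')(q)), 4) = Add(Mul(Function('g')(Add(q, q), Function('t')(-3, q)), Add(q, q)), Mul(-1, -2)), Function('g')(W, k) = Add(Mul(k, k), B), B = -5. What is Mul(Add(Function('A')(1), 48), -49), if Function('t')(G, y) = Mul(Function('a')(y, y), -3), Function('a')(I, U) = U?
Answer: -2401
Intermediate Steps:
Function('t')(G, y) = Mul(-3, y) (Function('t')(G, y) = Mul(y, -3) = Mul(-3, y))
Function('g')(W, k) = Add(-5, Pow(k, 2)) (Function('g')(W, k) = Add(Mul(k, k), -5) = Add(Pow(k, 2), -5) = Add(-5, Pow(k, 2)))
Function('A')(q) = Add(Rational(-1, 3), Mul(Rational(1, 3), q, Add(-5, Mul(9, Pow(q, 2))))) (Function('A')(q) = Add(Rational(-2, 3), Mul(Rational(1, 6), Add(Mul(Add(-5, Pow(Mul(-3, q), 2)), Add(q, q)), Mul(-1, -2)))) = Add(Rational(-2, 3), Mul(Rational(1, 6), Add(Mul(Add(-5, Mul(9, Pow(q, 2))), Mul(2, q)), 2))) = Add(Rational(-2, 3), Mul(Rational(1, 6), Add(Mul(2, q, Add(-5, Mul(9, Pow(q, 2)))), 2))) = Add(Rational(-2, 3), Mul(Rational(1, 6), Add(2, Mul(2, q, Add(-5, Mul(9, Pow(q, 2))))))) = Add(Rational(-2, 3), Add(Rational(1, 3), Mul(Rational(1, 3), q, Add(-5, Mul(9, Pow(q, 2)))))) = Add(Rational(-1, 3), Mul(Rational(1, 3), q, Add(-5, Mul(9, Pow(q, 2))))))
Mul(Add(Function('A')(1), 48), -49) = Mul(Add(Add(Rational(-1, 3), Mul(Rational(1, 3), 1, Add(-5, Mul(9, Pow(1, 2))))), 48), -49) = Mul(Add(Add(Rational(-1, 3), Mul(Rational(1, 3), 1, Add(-5, Mul(9, 1)))), 48), -49) = Mul(Add(Add(Rational(-1, 3), Mul(Rational(1, 3), 1, Add(-5, 9))), 48), -49) = Mul(Add(Add(Rational(-1, 3), Mul(Rational(1, 3), 1, 4)), 48), -49) = Mul(Add(Add(Rational(-1, 3), Rational(4, 3)), 48), -49) = Mul(Add(1, 48), -49) = Mul(49, -49) = -2401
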